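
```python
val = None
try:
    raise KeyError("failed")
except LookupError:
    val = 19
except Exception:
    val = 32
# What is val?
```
19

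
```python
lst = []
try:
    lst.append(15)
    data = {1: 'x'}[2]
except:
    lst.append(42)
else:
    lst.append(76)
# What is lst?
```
[15, 42]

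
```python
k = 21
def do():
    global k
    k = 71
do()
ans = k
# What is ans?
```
71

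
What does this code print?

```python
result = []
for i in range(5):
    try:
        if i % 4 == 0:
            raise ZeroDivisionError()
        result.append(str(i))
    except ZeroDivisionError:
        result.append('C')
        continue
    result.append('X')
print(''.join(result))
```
C1X2X3XC

continue in except skips rest of loop body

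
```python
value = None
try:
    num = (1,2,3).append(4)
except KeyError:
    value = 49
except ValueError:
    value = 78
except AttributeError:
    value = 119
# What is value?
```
119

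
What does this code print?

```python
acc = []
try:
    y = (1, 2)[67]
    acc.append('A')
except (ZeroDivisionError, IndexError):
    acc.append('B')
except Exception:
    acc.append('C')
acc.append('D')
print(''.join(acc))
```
BD

IndexError matches tuple containing it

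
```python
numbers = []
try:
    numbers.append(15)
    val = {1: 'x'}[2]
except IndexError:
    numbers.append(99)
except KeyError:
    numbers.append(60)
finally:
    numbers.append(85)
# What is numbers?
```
[15, 60, 85]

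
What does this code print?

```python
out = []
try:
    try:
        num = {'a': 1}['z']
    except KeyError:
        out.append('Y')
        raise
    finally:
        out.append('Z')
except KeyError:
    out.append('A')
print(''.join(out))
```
YZA

finally runs before re-raised exception propagates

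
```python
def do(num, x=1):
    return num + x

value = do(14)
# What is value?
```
15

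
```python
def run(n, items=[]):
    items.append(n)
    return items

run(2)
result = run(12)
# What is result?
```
[2, 12]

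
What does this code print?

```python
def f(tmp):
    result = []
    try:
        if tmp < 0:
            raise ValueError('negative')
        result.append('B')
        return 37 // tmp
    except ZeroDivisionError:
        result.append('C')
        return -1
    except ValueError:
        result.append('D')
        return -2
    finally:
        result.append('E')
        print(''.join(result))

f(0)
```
BCE

tmp=0 causes ZeroDivisionError, caught, finally prints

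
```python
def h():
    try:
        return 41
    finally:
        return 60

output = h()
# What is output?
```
60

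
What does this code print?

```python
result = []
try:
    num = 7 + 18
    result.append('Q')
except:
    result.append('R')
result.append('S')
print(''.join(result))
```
QS

No exception, try block completes normally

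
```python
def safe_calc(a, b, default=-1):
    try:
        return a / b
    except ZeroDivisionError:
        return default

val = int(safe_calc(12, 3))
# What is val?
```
4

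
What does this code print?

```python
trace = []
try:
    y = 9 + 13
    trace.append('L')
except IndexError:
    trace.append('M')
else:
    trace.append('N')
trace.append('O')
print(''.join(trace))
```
LNO

else block runs when no exception occurs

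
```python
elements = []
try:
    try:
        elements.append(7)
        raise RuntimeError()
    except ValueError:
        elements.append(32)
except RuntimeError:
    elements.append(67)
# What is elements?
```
[7, 67]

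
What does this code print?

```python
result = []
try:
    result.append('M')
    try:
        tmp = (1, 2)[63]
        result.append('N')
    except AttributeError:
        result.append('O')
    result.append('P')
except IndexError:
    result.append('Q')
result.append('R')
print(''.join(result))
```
MQR

Inner handler doesn't match, propagates to outer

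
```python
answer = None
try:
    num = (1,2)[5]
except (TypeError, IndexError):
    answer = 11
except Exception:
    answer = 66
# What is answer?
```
11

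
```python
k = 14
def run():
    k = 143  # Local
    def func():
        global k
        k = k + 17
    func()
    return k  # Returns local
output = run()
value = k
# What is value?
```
31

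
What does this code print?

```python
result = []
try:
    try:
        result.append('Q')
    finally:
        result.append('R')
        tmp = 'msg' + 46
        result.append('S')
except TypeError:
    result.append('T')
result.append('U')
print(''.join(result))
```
QRTU

Exception in inner finally caught by outer except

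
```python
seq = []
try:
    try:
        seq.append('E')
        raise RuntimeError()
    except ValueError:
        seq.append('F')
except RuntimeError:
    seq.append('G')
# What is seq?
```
['E', 'G']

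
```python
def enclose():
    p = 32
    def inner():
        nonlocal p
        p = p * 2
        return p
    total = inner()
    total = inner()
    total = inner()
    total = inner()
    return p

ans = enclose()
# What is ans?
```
512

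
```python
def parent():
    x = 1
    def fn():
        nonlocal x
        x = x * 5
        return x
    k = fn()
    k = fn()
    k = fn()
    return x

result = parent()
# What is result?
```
125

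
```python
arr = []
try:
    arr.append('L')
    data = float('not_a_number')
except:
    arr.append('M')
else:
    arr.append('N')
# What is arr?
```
['L', 'M']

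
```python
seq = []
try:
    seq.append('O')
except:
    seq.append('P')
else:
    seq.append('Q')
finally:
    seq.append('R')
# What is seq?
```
['O', 'Q', 'R']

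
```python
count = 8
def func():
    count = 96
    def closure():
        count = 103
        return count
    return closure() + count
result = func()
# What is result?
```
199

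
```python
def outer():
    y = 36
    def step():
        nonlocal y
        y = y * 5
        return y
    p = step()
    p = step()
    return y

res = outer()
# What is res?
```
900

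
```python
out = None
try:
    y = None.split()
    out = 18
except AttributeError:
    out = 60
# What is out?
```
60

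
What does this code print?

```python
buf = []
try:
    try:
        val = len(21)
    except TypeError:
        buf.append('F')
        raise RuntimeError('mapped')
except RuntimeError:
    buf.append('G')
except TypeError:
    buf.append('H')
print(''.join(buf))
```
FG

New RuntimeError raised, caught by outer RuntimeError handler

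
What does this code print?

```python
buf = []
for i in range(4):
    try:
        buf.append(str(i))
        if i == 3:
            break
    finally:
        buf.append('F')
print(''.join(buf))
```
0F1F2F3F

finally runs even when breaking out of loop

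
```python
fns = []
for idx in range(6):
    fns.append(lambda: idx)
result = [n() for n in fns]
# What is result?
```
[5, 5, 5, 5, 5, 5]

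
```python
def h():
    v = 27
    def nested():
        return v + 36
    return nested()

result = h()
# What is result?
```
63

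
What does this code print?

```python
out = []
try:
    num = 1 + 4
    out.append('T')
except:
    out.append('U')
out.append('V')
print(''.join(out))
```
TV

No exception, try block completes normally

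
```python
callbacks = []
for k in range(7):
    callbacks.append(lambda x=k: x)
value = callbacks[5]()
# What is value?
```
5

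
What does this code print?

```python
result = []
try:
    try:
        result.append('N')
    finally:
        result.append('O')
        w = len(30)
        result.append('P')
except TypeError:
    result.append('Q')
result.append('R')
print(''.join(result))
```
NOQR

Exception in inner finally caught by outer except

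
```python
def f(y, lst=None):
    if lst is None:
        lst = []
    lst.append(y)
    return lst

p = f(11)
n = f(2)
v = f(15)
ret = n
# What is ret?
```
[2]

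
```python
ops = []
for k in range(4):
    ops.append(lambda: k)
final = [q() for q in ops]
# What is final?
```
[3, 3, 3, 3]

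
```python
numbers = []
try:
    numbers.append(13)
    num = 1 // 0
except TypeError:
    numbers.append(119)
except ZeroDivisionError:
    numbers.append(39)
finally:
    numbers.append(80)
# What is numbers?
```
[13, 39, 80]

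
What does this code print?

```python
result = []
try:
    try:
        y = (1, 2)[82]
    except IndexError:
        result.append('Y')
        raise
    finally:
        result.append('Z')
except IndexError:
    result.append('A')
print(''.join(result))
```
YZA

finally runs before re-raised exception propagates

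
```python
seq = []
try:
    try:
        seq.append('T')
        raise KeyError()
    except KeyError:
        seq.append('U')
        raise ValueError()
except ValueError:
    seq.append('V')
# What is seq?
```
['T', 'U', 'V']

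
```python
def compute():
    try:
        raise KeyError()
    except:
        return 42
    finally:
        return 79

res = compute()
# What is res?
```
79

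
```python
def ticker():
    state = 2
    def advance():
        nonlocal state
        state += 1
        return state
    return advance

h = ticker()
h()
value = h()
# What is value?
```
4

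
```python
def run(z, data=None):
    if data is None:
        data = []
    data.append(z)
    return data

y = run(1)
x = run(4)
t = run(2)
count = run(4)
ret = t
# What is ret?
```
[2]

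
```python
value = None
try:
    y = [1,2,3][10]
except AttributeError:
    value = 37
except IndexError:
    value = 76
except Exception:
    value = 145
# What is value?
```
76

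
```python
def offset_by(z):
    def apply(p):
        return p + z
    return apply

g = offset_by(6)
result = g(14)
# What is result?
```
20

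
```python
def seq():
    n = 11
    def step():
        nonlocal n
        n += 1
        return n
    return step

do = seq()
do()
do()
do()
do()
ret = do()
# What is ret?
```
16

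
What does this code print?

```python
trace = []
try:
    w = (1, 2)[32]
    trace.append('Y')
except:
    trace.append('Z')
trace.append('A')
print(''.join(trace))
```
ZA

Exception raised in try, caught by bare except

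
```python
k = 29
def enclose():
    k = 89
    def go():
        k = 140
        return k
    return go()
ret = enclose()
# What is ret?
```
140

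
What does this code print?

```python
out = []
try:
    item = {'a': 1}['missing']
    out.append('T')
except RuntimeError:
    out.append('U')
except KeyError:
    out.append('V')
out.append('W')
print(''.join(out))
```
VW

KeyError is caught by its specific handler, not RuntimeError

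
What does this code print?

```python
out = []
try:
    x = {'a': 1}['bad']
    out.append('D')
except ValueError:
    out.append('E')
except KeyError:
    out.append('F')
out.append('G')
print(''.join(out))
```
FG

KeyError is caught by its specific handler, not ValueError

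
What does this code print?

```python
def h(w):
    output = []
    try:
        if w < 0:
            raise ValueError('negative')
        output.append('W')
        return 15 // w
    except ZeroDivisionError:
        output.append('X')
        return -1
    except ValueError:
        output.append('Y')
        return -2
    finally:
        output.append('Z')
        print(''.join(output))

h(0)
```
WXZ

w=0 causes ZeroDivisionError, caught, finally prints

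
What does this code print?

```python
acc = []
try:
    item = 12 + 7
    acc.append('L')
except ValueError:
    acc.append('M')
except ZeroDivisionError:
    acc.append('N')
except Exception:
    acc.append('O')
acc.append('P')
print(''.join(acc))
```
LP

No exception, try block completes normally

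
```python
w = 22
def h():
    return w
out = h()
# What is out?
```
22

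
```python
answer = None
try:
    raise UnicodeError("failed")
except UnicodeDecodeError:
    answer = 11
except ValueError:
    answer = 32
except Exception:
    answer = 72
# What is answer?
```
32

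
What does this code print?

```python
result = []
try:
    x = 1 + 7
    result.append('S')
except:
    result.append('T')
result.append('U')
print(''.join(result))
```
SU

No exception, try block completes normally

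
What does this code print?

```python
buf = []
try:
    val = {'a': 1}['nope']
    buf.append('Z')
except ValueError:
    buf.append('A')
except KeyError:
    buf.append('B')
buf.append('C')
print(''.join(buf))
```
BC

KeyError is caught by its specific handler, not ValueError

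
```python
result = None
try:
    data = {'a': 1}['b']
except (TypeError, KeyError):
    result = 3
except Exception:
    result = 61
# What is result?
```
3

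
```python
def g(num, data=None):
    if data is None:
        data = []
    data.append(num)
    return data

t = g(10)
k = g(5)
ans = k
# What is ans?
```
[5]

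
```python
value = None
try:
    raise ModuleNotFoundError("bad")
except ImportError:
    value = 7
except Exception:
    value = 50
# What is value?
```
7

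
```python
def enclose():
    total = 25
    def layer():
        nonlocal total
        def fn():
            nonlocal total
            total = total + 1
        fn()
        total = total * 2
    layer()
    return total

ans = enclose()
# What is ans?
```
52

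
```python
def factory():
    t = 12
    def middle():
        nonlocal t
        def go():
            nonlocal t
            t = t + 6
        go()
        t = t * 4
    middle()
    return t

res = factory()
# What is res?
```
72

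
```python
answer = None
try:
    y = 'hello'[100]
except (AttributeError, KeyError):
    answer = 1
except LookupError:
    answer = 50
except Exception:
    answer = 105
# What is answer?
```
50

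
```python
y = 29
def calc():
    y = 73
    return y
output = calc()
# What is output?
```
73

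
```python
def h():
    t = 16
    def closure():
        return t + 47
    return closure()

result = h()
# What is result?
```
63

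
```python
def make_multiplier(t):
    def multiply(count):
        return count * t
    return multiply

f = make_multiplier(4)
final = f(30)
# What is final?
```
120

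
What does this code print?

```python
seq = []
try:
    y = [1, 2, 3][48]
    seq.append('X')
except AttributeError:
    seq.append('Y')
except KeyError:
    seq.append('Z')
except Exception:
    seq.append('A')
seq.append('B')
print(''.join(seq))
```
AB

IndexError not specifically caught, falls to Exception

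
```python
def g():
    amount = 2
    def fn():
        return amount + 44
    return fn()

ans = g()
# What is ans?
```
46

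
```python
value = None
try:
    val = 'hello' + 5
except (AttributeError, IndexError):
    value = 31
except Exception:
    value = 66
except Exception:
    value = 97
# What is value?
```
66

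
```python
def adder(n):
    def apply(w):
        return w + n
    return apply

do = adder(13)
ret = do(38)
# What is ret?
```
51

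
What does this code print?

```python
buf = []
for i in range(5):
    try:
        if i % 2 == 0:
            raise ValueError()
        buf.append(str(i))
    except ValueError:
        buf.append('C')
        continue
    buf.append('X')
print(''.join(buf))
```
C1XC3XC

continue in except skips rest of loop body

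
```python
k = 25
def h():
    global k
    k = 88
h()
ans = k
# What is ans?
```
88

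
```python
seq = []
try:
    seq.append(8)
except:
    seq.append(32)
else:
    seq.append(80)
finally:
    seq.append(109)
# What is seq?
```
[8, 80, 109]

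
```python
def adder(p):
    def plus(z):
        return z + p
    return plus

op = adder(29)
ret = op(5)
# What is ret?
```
34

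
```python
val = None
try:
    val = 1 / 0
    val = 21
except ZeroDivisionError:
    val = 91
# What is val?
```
91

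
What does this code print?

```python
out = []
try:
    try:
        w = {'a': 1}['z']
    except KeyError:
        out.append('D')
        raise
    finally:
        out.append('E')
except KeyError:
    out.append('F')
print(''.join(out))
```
DEF

finally runs before re-raised exception propagates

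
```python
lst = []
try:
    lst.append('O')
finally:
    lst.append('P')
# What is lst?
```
['O', 'P']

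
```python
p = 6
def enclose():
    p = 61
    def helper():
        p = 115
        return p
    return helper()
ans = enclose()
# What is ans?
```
115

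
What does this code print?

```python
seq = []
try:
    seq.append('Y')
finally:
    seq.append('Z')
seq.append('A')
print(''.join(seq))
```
YZA

try/finally without except, no exception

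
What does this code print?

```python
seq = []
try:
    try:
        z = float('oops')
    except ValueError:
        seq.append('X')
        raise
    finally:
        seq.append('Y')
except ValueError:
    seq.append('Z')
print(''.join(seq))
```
XYZ

finally runs before re-raised exception propagates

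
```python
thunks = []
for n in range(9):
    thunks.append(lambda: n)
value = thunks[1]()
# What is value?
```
8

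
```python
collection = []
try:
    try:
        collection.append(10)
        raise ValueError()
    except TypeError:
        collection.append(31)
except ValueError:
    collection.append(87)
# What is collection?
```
[10, 87]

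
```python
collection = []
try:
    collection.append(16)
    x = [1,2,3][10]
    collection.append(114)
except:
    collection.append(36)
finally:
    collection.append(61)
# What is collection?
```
[16, 36, 61]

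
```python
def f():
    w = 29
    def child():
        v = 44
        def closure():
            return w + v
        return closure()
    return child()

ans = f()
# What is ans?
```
73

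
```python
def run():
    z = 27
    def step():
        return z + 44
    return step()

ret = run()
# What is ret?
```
71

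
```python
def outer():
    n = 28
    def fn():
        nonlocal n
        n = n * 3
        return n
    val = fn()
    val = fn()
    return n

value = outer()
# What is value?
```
252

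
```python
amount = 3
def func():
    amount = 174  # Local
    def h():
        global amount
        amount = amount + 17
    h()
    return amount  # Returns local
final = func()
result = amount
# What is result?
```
20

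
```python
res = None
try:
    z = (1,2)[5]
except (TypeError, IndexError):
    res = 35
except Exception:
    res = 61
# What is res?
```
35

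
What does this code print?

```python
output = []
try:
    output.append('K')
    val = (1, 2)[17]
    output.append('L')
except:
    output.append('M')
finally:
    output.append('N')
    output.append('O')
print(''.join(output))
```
KMNO

Code before exception runs, then except, then all of finally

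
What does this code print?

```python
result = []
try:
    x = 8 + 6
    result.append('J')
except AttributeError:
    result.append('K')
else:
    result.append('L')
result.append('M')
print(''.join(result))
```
JLM

else block runs when no exception occurs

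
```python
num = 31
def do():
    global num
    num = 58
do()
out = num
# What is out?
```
58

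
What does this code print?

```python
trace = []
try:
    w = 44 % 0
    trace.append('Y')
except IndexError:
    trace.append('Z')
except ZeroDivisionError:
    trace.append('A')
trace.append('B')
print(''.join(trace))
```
AB

ZeroDivisionError is caught by its specific handler, not IndexError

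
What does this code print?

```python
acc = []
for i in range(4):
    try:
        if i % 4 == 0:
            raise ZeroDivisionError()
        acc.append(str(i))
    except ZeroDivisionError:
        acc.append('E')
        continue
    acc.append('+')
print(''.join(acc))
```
E1+2+3+

continue in except skips rest of loop body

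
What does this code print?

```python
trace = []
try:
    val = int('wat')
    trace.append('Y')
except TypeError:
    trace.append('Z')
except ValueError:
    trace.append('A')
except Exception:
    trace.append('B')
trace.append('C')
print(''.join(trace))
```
AC

ValueError matches before generic Exception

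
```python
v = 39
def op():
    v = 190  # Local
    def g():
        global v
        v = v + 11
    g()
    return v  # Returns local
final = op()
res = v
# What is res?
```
50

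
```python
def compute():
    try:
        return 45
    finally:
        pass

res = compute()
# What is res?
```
45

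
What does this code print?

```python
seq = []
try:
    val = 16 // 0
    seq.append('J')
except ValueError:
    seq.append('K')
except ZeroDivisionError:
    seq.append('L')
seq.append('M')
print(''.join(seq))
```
LM

ZeroDivisionError is caught by its specific handler, not ValueError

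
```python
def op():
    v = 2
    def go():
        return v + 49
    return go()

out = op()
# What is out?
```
51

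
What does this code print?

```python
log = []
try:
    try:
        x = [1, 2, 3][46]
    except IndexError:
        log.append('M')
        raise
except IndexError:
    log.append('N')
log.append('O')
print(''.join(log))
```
MNO

raise without argument re-raises current exception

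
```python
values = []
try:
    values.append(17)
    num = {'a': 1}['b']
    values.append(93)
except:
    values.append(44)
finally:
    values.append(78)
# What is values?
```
[17, 44, 78]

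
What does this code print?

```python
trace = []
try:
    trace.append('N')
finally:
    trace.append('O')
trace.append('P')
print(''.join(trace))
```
NOP

try/finally without except, no exception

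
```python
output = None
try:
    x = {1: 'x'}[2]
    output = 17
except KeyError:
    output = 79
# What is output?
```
79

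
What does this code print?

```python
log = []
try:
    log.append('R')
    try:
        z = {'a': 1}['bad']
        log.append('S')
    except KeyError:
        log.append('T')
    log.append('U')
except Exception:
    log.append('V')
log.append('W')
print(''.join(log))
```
RTUW

Inner exception caught by inner handler, outer continues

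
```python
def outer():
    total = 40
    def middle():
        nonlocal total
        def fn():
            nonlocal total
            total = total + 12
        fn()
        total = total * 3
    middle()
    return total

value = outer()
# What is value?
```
156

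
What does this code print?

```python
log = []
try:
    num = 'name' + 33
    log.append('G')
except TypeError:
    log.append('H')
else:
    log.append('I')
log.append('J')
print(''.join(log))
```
HJ

else block skipped when exception is caught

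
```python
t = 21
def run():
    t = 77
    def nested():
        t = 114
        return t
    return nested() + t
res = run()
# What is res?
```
191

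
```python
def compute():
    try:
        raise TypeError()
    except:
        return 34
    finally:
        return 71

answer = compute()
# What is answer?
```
71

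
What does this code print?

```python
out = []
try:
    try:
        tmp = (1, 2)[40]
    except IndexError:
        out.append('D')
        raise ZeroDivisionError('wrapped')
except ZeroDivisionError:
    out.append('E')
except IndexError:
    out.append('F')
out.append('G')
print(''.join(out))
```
DEG

ZeroDivisionError raised and caught, original IndexError not re-raised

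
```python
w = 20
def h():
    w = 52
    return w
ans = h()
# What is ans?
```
52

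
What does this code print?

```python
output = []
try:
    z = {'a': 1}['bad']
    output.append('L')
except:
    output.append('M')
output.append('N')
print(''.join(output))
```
MN

Exception raised in try, caught by bare except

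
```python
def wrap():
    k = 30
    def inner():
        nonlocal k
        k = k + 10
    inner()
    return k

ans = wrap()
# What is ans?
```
40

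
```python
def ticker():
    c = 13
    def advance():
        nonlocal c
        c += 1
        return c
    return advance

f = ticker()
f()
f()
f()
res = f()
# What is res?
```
17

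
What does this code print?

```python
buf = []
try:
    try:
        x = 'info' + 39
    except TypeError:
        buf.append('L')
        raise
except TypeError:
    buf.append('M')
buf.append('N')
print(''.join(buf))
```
LMN

raise without argument re-raises current exception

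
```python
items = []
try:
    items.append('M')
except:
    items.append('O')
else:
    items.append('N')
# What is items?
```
['M', 'N']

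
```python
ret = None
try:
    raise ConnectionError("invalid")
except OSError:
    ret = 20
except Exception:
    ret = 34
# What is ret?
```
20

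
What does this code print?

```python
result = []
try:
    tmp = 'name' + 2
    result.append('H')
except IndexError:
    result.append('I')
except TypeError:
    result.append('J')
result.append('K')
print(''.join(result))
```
JK

TypeError is caught by its specific handler, not IndexError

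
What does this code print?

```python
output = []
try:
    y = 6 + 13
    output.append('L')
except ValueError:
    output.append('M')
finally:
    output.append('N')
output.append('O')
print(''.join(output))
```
LNO

finally runs after normal execution too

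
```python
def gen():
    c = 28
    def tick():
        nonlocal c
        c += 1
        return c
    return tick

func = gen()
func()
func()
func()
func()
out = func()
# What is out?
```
33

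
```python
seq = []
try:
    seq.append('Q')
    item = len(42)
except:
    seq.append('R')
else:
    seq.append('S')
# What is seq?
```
['Q', 'R']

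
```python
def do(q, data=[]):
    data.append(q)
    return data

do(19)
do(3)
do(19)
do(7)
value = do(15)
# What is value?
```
[19, 3, 19, 7, 15]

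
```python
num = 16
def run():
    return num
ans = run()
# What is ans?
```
16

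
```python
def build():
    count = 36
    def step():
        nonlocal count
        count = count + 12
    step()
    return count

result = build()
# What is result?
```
48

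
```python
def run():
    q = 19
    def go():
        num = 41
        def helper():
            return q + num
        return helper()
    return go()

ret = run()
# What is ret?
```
60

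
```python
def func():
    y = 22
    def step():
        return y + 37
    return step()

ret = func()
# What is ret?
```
59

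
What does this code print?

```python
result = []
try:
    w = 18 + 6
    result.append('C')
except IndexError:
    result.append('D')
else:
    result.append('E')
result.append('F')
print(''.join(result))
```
CEF

else block runs when no exception occurs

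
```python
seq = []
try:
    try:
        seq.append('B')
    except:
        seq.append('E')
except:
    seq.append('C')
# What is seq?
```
['B']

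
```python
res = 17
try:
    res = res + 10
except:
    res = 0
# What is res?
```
27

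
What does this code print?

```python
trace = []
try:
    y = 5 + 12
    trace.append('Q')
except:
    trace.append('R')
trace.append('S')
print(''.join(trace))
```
QS

No exception, try block completes normally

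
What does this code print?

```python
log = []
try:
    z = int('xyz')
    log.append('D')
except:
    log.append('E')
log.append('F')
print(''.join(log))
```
EF

Exception raised in try, caught by bare except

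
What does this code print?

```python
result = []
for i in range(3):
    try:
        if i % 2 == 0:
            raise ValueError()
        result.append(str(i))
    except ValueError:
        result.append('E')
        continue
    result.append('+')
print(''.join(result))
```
E1+E

continue in except skips rest of loop body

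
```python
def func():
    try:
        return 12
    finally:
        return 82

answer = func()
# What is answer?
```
82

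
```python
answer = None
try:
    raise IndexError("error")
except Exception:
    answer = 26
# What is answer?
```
26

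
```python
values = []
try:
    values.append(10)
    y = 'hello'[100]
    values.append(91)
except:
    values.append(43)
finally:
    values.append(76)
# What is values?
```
[10, 43, 76]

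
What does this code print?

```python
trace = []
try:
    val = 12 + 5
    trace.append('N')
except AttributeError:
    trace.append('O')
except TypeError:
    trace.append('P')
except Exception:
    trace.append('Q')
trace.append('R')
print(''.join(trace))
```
NR

No exception, try block completes normally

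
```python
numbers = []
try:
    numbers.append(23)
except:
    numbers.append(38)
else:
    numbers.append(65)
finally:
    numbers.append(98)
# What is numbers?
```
[23, 65, 98]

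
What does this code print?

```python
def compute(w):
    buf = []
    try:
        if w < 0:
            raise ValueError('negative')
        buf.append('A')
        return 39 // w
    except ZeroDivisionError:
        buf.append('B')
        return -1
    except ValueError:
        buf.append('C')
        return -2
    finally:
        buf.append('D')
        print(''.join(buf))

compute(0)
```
ABD

w=0 causes ZeroDivisionError, caught, finally prints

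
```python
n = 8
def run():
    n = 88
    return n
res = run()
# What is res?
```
88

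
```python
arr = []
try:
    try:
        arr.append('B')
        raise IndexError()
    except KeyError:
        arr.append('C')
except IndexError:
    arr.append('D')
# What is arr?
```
['B', 'D']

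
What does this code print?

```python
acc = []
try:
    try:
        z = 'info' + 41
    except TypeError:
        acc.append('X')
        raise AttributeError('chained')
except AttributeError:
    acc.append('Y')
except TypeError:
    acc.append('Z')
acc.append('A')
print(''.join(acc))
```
XYA

AttributeError raised and caught, original TypeError not re-raised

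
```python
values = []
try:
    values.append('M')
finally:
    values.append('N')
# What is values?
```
['M', 'N']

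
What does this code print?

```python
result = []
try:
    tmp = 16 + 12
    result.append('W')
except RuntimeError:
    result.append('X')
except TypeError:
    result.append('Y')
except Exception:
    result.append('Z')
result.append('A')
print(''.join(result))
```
WA

No exception, try block completes normally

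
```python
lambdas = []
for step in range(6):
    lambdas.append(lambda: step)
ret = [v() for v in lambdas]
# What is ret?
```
[5, 5, 5, 5, 5, 5]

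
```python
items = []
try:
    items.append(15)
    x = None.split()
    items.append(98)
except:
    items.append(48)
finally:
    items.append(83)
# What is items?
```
[15, 48, 83]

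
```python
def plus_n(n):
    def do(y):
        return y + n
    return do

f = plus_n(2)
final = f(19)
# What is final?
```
21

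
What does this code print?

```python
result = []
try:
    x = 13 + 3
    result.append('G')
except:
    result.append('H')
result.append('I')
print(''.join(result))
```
GI

No exception, try block completes normally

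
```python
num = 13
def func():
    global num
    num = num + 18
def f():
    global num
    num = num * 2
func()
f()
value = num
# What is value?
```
62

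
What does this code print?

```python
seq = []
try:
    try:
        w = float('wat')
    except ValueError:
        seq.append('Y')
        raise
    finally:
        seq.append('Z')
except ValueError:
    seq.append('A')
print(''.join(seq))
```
YZA

finally runs before re-raised exception propagates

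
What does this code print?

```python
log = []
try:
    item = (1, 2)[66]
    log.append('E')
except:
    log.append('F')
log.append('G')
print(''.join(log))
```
FG

Exception raised in try, caught by bare except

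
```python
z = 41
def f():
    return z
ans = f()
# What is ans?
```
41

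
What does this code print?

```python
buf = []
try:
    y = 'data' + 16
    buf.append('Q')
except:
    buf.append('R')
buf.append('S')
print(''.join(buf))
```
RS

Exception raised in try, caught by bare except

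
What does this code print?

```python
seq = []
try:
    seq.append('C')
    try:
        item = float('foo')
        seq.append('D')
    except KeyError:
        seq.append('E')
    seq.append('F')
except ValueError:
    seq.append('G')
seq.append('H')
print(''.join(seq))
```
CGH

Inner handler doesn't match, propagates to outer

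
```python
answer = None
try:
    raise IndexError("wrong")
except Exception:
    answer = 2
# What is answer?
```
2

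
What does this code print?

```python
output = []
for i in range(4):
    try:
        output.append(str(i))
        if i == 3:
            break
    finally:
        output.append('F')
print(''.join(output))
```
0F1F2F3F

finally runs even when breaking out of loop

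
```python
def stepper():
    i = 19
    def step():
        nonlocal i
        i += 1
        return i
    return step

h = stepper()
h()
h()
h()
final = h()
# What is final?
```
23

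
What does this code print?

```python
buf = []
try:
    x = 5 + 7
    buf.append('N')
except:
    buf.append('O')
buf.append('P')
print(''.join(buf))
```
NP

No exception, try block completes normally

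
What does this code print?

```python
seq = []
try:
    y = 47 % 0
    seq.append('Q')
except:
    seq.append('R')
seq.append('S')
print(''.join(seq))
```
RS

Exception raised in try, caught by bare except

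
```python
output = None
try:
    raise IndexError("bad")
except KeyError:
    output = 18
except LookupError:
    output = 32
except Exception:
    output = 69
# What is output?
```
32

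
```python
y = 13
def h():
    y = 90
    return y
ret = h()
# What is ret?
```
90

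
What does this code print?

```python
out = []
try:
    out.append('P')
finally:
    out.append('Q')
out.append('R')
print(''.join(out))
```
PQR

try/finally without except, no exception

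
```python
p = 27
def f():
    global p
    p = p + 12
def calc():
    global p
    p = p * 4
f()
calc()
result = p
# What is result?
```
156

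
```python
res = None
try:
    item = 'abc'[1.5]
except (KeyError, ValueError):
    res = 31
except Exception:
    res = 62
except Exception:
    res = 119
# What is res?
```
62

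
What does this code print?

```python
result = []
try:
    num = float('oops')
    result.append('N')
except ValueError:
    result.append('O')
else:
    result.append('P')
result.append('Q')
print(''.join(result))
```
OQ

else block skipped when exception is caught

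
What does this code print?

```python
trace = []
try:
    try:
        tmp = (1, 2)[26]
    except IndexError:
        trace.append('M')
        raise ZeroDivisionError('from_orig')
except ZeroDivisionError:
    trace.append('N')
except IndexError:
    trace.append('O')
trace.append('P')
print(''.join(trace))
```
MNP

ZeroDivisionError raised and caught, original IndexError not re-raised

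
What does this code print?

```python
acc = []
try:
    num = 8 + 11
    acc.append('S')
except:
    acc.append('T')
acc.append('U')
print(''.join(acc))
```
SU

No exception, try block completes normally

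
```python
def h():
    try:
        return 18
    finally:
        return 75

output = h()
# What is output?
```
75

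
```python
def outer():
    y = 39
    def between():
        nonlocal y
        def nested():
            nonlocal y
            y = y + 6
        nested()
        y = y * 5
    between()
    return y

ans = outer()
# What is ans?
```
225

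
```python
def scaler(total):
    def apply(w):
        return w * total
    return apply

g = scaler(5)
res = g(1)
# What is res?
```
5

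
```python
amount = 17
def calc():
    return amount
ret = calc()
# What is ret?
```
17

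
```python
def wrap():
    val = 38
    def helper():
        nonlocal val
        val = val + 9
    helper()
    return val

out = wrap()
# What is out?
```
47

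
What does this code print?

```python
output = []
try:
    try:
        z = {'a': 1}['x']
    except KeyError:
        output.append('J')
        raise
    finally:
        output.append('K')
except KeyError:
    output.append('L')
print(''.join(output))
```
JKL

finally runs before re-raised exception propagates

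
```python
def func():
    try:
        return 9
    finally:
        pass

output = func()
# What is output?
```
9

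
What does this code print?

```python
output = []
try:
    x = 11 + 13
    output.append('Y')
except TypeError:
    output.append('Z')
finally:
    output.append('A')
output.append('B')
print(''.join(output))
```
YAB

finally runs after normal execution too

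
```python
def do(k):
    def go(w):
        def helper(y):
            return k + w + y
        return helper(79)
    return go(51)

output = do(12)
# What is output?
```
142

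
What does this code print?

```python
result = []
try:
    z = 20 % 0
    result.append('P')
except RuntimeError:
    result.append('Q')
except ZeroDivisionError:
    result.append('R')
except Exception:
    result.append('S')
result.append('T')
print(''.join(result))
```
RT

ZeroDivisionError matches before generic Exception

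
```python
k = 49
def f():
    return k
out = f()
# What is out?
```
49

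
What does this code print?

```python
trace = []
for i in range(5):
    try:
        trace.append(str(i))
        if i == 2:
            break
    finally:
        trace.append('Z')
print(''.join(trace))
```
0Z1Z2Z

finally runs even when breaking out of loop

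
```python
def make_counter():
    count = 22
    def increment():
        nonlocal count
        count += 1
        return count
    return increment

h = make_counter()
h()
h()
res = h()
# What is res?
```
25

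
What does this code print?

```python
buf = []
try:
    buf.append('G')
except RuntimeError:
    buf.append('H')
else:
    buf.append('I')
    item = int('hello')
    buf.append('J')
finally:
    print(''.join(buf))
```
GI

Try succeeds, else appends 'I', ValueError in else is uncaught, finally prints before exception propagates ('J' never appended)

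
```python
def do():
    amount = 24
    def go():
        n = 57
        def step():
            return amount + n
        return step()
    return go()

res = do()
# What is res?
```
81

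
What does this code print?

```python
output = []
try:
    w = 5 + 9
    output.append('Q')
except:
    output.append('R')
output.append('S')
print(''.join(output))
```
QS

No exception, try block completes normally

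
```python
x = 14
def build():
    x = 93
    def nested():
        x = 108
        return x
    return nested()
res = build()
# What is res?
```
108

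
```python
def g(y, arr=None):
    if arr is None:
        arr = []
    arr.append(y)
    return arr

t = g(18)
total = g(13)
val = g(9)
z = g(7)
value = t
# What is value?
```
[18]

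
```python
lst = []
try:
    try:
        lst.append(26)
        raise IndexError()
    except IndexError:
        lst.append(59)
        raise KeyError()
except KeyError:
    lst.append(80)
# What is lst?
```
[26, 59, 80]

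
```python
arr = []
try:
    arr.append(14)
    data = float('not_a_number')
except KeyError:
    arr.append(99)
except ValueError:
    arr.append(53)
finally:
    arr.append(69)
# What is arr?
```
[14, 53, 69]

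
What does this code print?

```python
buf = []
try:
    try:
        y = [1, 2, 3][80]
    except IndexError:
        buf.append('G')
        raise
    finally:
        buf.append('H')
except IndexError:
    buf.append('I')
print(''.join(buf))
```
GHI

finally runs before re-raised exception propagates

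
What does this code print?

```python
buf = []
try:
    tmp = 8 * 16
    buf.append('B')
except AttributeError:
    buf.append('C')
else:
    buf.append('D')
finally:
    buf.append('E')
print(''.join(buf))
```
BDE

else runs before finally when no exception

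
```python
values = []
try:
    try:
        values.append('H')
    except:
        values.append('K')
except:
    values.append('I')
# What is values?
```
['H']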